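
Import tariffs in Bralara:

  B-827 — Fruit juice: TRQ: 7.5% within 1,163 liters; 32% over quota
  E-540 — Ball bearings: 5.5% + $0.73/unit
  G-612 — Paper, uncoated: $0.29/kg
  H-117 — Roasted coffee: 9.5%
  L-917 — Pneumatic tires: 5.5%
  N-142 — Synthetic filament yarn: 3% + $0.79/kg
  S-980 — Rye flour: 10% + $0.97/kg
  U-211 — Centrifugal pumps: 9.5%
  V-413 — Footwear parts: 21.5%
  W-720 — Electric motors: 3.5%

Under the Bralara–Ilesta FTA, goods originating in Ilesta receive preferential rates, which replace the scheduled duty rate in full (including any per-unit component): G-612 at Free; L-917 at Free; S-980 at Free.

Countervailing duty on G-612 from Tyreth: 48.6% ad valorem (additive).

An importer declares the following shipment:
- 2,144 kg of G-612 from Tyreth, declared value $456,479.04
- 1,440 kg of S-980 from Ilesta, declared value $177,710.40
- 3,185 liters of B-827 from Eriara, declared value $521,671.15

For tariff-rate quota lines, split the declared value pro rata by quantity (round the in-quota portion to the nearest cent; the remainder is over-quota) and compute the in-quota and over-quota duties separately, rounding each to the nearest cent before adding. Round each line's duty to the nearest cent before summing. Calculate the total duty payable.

$342,735.83

Line 1 (G-612, Tyreth, 2,144 kg, $456,479.04):
Base rate for G-612 is $0.29/kg.
G-612 has an FTA preferential rate, but origin Tyreth is not Ilesta; base rate stands.
Additional duty on G-612 from Tyreth: +48.6% ad valorem. Applied ad valorem rate = 48.6%.
Duty = $456,479.04 × 48.6% + 2,144 × $0.29 = $222,470.57.
Line 2 (S-980, Ilesta, 1,440 kg, $177,710.40):
Base rate for S-980 is 10% + $0.97/kg.
Origin Ilesta qualifies under the Bralara–Ilesta agreement and S-980 is covered: preferential rate Free applies instead.
Duty = $177,710.40 × 0% = $0.00.
Line 3 (B-827, Eriara, 3,185 liters, $521,671.15):
Code B-827 is under a tariff-rate quota (threshold 1,163 liters). In-quota: 1,163 liters at 7.5%; over-quota: 2,022 liters at 32%.
Pro-rata value split: in-quota = $521,671.15 × 1,163/3,185 = $190,487.77; over-quota = $521,671.15 − $190,487.77 = $331,183.38.
In-quota duty = $190,487.77 × 7.5% = $14,286.58. Over-quota duty = $331,183.38 × 32% = $105,978.68.
Line duty = $14,286.58 + $105,978.68 = $120,265.26.
Total = $222,470.57 + $0.00 + $120,265.26 = $342,735.83.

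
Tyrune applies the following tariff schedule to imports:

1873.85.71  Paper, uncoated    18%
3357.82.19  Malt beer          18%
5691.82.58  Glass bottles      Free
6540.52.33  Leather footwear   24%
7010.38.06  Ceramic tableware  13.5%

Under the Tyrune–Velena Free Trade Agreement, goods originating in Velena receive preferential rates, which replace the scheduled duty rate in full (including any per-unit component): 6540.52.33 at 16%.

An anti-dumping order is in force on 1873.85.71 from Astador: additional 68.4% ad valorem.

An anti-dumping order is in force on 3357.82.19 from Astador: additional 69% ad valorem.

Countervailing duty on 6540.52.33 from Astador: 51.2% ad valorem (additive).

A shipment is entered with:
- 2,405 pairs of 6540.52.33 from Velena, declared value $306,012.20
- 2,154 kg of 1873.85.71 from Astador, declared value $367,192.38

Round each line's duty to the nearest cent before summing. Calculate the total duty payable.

$366,216.17

Line 1 (6540.52.33, Velena, 2,405 pairs, $306,012.20):
Base rate for 6540.52.33 is 24%.
Origin Velena qualifies under the Tyrune–Velena agreement and 6540.52.33 is covered: preferential rate 16% applies instead.
The additional-duty order on 6540.52.33 targets Astador, not Velena; it does not apply.
Duty = $306,012.20 × 16% = $48,961.95.
Line 2 (1873.85.71, Astador, 2,154 kg, $367,192.38):
Base rate for 1873.85.71 is 18%.
Additional duty on 1873.85.71 from Astador: +68.4%. Applied ad valorem rate: 18% + 68.4% = 86.4%.
Duty = $367,192.38 × 86.4% = $317,254.22.
Total = $48,961.95 + $317,254.22 = $366,216.17.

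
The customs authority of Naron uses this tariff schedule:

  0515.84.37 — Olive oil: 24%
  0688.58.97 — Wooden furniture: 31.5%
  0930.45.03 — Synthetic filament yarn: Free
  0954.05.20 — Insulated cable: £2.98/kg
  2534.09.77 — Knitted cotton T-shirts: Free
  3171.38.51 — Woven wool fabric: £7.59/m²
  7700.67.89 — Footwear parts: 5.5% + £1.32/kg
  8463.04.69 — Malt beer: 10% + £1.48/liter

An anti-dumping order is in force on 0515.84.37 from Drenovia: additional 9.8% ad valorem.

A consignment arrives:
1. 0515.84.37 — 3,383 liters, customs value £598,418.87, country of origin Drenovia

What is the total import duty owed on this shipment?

Line 1 (0515.84.37, Drenovia, 3,383 liters, £598,418.87):
Base rate for 0515.84.37 is 24%.
Additional duty on 0515.84.37 from Drenovia: +9.8%. Applied ad valorem rate: 24% + 9.8% = 33.8%.
Duty = £598,418.87 × 33.8% = £202,265.58.

£202,265.58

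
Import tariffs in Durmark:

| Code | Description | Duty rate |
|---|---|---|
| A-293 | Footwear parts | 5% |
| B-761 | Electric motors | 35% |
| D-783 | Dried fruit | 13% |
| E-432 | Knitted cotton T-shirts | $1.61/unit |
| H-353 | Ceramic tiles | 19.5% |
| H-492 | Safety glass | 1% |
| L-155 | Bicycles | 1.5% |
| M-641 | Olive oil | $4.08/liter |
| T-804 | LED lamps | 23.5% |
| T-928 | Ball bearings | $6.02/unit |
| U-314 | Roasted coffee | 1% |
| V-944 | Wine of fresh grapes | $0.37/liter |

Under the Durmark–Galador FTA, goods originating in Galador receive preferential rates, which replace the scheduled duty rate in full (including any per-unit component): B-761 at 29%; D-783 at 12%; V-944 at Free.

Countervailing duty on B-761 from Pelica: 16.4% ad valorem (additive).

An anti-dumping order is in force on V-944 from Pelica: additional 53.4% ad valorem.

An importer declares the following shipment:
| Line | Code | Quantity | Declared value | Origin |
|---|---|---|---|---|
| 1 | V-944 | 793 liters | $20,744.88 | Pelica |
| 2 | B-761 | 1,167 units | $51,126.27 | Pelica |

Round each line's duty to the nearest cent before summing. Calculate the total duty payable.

$37,650.08

Line 1 (V-944, Pelica, 793 liters, $20,744.88):
Base rate for V-944 is $0.37/liter.
V-944 has an FTA preferential rate, but origin Pelica is not Galador; base rate stands.
Additional duty on V-944 from Pelica: +53.4% ad valorem. Applied ad valorem rate = 53.4%.
Duty = $20,744.88 × 53.4% + 793 × $0.37 = $11,371.18.
Line 2 (B-761, Pelica, 1,167 units, $51,126.27):
Base rate for B-761 is 35%.
B-761 has an FTA preferential rate, but origin Pelica is not Galador; base rate stands.
Additional duty on B-761 from Pelica: +16.4%. Applied ad valorem rate: 35% + 16.4% = 51.4%.
Duty = $51,126.27 × 51.4% = $26,278.90.
Total = $11,371.18 + $26,278.90 = $37,650.08.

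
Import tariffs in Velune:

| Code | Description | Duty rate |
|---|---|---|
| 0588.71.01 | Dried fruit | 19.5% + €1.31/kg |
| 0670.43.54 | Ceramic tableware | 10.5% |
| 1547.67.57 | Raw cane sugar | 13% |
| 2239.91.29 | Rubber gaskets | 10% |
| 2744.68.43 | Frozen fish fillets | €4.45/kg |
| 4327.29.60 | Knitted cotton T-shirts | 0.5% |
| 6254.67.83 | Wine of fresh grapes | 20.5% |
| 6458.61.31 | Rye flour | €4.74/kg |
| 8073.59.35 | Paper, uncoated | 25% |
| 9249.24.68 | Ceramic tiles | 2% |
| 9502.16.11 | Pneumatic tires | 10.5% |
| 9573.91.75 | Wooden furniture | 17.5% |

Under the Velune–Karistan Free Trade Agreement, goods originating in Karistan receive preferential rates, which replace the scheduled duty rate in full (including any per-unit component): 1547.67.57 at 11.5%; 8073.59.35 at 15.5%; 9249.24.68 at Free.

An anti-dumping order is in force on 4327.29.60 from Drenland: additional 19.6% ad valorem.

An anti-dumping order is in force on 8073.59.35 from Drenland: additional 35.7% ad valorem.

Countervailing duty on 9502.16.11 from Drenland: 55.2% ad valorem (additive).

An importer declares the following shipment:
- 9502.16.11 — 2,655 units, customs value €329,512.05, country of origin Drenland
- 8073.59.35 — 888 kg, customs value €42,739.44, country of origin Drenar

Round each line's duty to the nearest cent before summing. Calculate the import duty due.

Line 1 (9502.16.11, Drenland, 2,655 units, €329,512.05):
Base rate for 9502.16.11 is 10.5%.
Additional duty on 9502.16.11 from Drenland: +55.2%. Applied ad valorem rate: 10.5% + 55.2% = 65.7%.
Duty = €329,512.05 × 65.7% = €216,489.42.
Line 2 (8073.59.35, Drenar, 888 kg, €42,739.44):
Base rate for 8073.59.35 is 25%.
8073.59.35 has an FTA preferential rate, but origin Drenar is not Karistan; base rate stands.
The additional-duty order on 8073.59.35 targets Drenland, not Drenar; it does not apply.
Duty = €42,739.44 × 25% = €10,684.86.
Total = €216,489.42 + €10,684.86 = €227,174.28.

€227,174.28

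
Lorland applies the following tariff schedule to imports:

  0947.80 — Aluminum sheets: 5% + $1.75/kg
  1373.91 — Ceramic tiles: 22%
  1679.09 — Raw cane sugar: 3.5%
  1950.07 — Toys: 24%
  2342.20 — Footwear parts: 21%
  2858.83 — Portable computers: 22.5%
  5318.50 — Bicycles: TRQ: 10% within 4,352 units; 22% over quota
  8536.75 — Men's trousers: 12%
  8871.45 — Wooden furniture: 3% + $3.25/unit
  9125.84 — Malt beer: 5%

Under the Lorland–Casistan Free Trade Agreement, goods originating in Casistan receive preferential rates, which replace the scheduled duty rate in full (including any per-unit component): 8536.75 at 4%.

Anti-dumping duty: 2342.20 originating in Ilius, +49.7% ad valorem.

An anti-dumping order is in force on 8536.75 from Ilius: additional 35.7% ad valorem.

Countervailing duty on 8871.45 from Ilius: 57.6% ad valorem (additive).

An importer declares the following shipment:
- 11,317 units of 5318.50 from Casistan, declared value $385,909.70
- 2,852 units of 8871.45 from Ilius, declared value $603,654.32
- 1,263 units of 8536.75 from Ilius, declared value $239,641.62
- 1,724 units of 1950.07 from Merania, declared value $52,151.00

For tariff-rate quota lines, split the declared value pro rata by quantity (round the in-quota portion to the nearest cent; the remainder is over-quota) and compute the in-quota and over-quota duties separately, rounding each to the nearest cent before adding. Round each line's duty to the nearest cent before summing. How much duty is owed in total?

Line 1 (5318.50, Casistan, 11,317 units, $385,909.70):
Code 5318.50 is under a tariff-rate quota (threshold 4,352 units). In-quota: 4,352 units at 10%; over-quota: 6,965 units at 22%.
Pro-rata value split: in-quota = $385,909.70 × 4,352/11,317 = $148,403.20; over-quota = $385,909.70 − $148,403.20 = $237,506.50.
In-quota duty = $148,403.20 × 10% = $14,840.32. Over-quota duty = $237,506.50 × 22% = $52,251.43.
Line duty = $14,840.32 + $52,251.43 = $67,091.75.
Line 2 (8871.45, Ilius, 2,852 units, $603,654.32):
Base rate for 8871.45 is 3% + $3.25/unit.
Additional duty on 8871.45 from Ilius: +57.6%. Applied ad valorem rate: 3% + 57.6% = 60.6%.
Duty = $603,654.32 × 60.6% + 2,852 × $3.25 = $375,083.52.
Line 3 (8536.75, Ilius, 1,263 units, $239,641.62):
Base rate for 8536.75 is 12%.
8536.75 has an FTA preferential rate, but origin Ilius is not Casistan; base rate stands.
Additional duty on 8536.75 from Ilius: +35.7%. Applied ad valorem rate: 12% + 35.7% = 47.7%.
Duty = $239,641.62 × 47.7% = $114,309.05.
Line 4 (1950.07, Merania, 1,724 units, $52,151.00):
Base rate for 1950.07 is 24%.
Duty = $52,151.00 × 24% = $12,516.24.
Total = $67,091.75 + $375,083.52 + $114,309.05 + $12,516.24 = $569,000.56.

$569,000.56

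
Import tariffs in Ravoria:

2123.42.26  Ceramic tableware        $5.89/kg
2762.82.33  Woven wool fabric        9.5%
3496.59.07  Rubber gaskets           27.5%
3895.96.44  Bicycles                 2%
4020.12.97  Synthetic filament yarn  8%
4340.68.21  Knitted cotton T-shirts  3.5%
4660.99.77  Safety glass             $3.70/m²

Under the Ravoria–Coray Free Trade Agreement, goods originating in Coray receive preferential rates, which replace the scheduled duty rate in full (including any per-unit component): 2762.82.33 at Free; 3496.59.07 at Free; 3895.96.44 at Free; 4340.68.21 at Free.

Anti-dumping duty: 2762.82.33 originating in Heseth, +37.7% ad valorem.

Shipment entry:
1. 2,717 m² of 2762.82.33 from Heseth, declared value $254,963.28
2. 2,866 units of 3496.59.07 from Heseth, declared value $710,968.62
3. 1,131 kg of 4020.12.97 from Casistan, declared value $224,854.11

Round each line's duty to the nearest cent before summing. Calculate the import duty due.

$333,847.37

Line 1 (2762.82.33, Heseth, 2,717 m², $254,963.28):
Base rate for 2762.82.33 is 9.5%.
2762.82.33 has an FTA preferential rate, but origin Heseth is not Coray; base rate stands.
Additional duty on 2762.82.33 from Heseth: +37.7%. Applied ad valorem rate: 9.5% + 37.7% = 47.2%.
Duty = $254,963.28 × 47.2% = $120,342.67.
Line 2 (3496.59.07, Heseth, 2,866 units, $710,968.62):
Base rate for 3496.59.07 is 27.5%.
3496.59.07 has an FTA preferential rate, but origin Heseth is not Coray; base rate stands.
Duty = $710,968.62 × 27.5% = $195,516.37.
Line 3 (4020.12.97, Casistan, 1,131 kg, $224,854.11):
Base rate for 4020.12.97 is 8%.
Duty = $224,854.11 × 8% = $17,988.33.
Total = $120,342.67 + $195,516.37 + $17,988.33 = $333,847.37.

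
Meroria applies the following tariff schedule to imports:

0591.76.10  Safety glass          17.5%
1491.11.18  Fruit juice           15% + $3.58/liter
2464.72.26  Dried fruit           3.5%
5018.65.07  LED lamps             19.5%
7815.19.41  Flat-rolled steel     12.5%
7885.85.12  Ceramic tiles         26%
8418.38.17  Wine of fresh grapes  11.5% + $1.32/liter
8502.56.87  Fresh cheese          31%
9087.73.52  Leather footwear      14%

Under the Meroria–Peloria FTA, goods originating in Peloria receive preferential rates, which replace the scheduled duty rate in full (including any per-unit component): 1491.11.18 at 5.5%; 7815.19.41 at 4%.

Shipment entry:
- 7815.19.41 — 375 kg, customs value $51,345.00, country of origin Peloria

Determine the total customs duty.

$2,053.80

Line 1 (7815.19.41, Peloria, 375 kg, $51,345.00):
Base rate for 7815.19.41 is 12.5%.
Origin Peloria qualifies under the Meroria–Peloria agreement and 7815.19.41 is covered: preferential rate 4% applies instead.
Duty = $51,345.00 × 4% = $2,053.80.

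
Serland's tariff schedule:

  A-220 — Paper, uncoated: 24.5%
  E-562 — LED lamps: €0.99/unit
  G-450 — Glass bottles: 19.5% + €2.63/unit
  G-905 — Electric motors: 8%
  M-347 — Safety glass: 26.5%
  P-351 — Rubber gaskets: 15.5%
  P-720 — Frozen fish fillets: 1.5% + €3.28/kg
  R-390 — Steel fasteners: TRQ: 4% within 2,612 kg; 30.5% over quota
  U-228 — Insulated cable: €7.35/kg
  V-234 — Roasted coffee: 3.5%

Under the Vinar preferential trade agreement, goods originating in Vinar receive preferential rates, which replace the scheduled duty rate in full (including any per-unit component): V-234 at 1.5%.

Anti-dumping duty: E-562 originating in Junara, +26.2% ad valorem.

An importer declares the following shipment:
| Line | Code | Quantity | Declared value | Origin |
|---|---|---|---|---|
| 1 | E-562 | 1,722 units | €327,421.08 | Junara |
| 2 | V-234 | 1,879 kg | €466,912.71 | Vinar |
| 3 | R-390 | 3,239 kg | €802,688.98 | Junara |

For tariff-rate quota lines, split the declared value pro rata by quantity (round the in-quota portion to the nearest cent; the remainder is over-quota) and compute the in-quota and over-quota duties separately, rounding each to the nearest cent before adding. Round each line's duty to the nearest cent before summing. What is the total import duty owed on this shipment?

Line 1 (E-562, Junara, 1,722 units, €327,421.08):
Base rate for E-562 is €0.99/unit.
Additional duty on E-562 from Junara: +26.2% ad valorem. Applied ad valorem rate = 26.2%.
Duty = €327,421.08 × 26.2% + 1,722 × €0.99 = €87,489.10.
Line 2 (V-234, Vinar, 1,879 kg, €466,912.71):
Base rate for V-234 is 3.5%.
Origin Vinar qualifies under the Serland–Vinar agreement and V-234 is covered: preferential rate 1.5% applies instead.
Duty = €466,912.71 × 1.5% = €7,003.69.
Line 3 (R-390, Junara, 3,239 kg, €802,688.98):
Code R-390 is under a tariff-rate quota (threshold 2,612 kg). In-quota: 2,612 kg at 4%; over-quota: 627 kg at 30.5%.
Pro-rata value split: in-quota = €802,688.98 × 2,612/3,239 = €647,305.84; over-quota = €802,688.98 − €647,305.84 = €155,383.14.
In-quota duty = €647,305.84 × 4% = €25,892.23. Over-quota duty = €155,383.14 × 30.5% = €47,391.86.
Line duty = €25,892.23 + €47,391.86 = €73,284.09.
Total = €87,489.10 + €7,003.69 + €73,284.09 = €167,776.88.

€167,776.88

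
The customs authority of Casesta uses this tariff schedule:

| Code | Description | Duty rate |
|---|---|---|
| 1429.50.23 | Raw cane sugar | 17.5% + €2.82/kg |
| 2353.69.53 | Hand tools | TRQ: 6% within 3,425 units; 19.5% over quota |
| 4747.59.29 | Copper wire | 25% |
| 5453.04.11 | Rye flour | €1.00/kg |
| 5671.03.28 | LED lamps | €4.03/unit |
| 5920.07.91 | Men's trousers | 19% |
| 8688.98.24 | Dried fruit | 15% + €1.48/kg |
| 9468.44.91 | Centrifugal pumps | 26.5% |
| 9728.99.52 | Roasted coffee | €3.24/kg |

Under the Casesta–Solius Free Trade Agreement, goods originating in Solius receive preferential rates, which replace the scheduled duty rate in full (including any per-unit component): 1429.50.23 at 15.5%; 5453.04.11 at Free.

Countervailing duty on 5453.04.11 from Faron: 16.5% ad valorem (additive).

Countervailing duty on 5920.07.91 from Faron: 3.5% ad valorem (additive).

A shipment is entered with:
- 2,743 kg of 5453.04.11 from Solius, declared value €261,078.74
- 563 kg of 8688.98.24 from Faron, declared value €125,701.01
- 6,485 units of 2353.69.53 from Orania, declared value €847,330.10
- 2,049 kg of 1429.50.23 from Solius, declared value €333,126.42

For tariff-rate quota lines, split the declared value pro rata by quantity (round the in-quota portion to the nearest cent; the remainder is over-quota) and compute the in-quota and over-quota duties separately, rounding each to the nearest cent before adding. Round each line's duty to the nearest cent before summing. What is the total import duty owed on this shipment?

€176,138.44

Line 1 (5453.04.11, Solius, 2,743 kg, €261,078.74):
Base rate for 5453.04.11 is €1.00/kg.
Origin Solius qualifies under the Casesta–Solius agreement and 5453.04.11 is covered: preferential rate Free applies instead.
The additional-duty order on 5453.04.11 targets Faron, not Solius; it does not apply.
Duty = €261,078.74 × 0% = €0.00.
Line 2 (8688.98.24, Faron, 563 kg, €125,701.01):
Base rate for 8688.98.24 is 15% + €1.48/kg.
Duty = €125,701.01 × 15% + 563 × €1.48 = €19,688.39.
Line 3 (2353.69.53, Orania, 6,485 units, €847,330.10):
Code 2353.69.53 is under a tariff-rate quota (threshold 3,425 units). In-quota: 3,425 units at 6%; over-quota: 3,060 units at 19.5%.
Pro-rata value split: in-quota = €847,330.10 × 3,425/6,485 = €447,510.50; over-quota = €847,330.10 − €447,510.50 = €399,819.60.
In-quota duty = €447,510.50 × 6% = €26,850.63. Over-quota duty = €399,819.60 × 19.5% = €77,964.82.
Line duty = €26,850.63 + €77,964.82 = €104,815.45.
Line 4 (1429.50.23, Solius, 2,049 kg, €333,126.42):
Base rate for 1429.50.23 is 17.5% + €2.82/kg.
Origin Solius qualifies under the Casesta–Solius agreement and 1429.50.23 is covered: preferential rate 15.5% applies instead.
Duty = €333,126.42 × 15.5% = €51,634.60.
Total = €0.00 + €19,688.39 + €104,815.45 + €51,634.60 = €176,138.44.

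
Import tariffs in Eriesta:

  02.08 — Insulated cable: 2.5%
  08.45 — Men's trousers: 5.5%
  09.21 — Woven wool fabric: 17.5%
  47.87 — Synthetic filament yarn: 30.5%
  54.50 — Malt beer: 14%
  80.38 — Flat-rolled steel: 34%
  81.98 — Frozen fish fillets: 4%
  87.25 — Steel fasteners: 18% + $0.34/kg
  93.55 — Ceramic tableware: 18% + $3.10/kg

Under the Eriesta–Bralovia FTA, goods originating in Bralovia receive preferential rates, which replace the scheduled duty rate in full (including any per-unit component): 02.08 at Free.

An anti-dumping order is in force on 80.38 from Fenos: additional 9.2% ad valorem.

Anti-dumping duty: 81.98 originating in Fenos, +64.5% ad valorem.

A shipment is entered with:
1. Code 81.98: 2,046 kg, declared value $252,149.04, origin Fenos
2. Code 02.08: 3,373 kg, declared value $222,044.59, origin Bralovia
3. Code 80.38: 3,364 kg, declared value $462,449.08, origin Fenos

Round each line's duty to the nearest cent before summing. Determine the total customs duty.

Line 1 (81.98, Fenos, 2,046 kg, $252,149.04):
Base rate for 81.98 is 4%.
Additional duty on 81.98 from Fenos: +64.5%. Applied ad valorem rate: 4% + 64.5% = 68.5%.
Duty = $252,149.04 × 68.5% = $172,722.09.
Line 2 (02.08, Bralovia, 3,373 kg, $222,044.59):
Base rate for 02.08 is 2.5%.
Origin Bralovia qualifies under the Eriesta–Bralovia agreement and 02.08 is covered: preferential rate Free applies instead.
Duty = $222,044.59 × 0% = $0.00.
Line 3 (80.38, Fenos, 3,364 kg, $462,449.08):
Base rate for 80.38 is 34%.
Additional duty on 80.38 from Fenos: +9.2%. Applied ad valorem rate: 34% + 9.2% = 43.2%.
Duty = $462,449.08 × 43.2% = $199,778.00.
Total = $172,722.09 + $0.00 + $199,778.00 = $372,500.09.

$372,500.09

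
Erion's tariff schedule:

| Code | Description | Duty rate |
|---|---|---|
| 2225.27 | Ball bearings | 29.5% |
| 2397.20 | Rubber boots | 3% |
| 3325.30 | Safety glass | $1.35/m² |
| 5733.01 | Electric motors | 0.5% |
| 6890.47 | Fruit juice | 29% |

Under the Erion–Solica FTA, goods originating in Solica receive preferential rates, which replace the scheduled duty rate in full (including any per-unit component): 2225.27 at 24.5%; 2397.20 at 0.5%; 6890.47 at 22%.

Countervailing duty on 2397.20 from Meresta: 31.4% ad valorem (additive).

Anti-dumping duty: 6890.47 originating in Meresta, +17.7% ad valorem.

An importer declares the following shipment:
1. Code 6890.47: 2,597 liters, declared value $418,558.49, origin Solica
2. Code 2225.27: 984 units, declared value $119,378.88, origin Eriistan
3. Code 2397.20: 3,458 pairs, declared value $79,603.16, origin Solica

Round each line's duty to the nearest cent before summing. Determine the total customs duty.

Line 1 (6890.47, Solica, 2,597 liters, $418,558.49):
Base rate for 6890.47 is 29%.
Origin Solica qualifies under the Erion–Solica agreement and 6890.47 is covered: preferential rate 22% applies instead.
The additional-duty order on 6890.47 targets Meresta, not Solica; it does not apply.
Duty = $418,558.49 × 22% = $92,082.87.
Line 2 (2225.27, Eriistan, 984 units, $119,378.88):
Base rate for 2225.27 is 29.5%.
2225.27 has an FTA preferential rate, but origin Eriistan is not Solica; base rate stands.
Duty = $119,378.88 × 29.5% = $35,216.77.
Line 3 (2397.20, Solica, 3,458 pairs, $79,603.16):
Base rate for 2397.20 is 3%.
Origin Solica qualifies under the Erion–Solica agreement and 2397.20 is covered: preferential rate 0.5% applies instead.
The additional-duty order on 2397.20 targets Meresta, not Solica; it does not apply.
Duty = $79,603.16 × 0.5% = $398.02.
Total = $92,082.87 + $35,216.77 + $398.02 = $127,697.66.

$127,697.66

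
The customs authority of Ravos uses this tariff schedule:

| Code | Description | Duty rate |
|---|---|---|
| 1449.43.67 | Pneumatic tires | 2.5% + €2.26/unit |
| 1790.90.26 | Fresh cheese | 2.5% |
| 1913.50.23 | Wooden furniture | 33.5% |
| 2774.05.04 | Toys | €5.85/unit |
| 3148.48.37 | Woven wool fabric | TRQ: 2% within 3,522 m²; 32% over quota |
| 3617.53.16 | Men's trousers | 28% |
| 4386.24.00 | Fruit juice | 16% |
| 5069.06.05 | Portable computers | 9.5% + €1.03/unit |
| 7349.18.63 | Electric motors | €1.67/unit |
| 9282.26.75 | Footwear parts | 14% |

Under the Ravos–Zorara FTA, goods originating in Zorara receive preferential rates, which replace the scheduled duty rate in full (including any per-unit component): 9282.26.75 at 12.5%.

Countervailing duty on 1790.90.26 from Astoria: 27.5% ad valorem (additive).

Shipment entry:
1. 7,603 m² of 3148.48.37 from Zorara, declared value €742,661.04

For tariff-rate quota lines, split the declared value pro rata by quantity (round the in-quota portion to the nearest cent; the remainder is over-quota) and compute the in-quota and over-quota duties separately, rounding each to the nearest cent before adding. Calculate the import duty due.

€134,442.85

Line 1 (3148.48.37, Zorara, 7,603 m², €742,661.04):
Code 3148.48.37 is under a tariff-rate quota (threshold 3,522 m²). In-quota: 3,522 m² at 2%; over-quota: 4,081 m² at 32%.
Pro-rata value split: in-quota = €742,661.04 × 3,522/7,603 = €344,028.96; over-quota = €742,661.04 − €344,028.96 = €398,632.08.
In-quota duty = €344,028.96 × 2% = €6,880.58. Over-quota duty = €398,632.08 × 32% = €127,562.27.
Line duty = €6,880.58 + €127,562.27 = €134,442.85.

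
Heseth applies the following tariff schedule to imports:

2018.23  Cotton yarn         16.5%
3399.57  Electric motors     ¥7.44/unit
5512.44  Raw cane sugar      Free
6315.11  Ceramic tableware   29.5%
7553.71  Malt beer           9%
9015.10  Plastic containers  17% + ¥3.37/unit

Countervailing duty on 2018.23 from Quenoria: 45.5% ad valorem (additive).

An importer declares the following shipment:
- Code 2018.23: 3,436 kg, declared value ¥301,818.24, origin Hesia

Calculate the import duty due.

¥49,800.01

Line 1 (2018.23, Hesia, 3,436 kg, ¥301,818.24):
Base rate for 2018.23 is 16.5%.
The additional-duty order on 2018.23 targets Quenoria, not Hesia; it does not apply.
Duty = ¥301,818.24 × 16.5% = ¥49,800.01.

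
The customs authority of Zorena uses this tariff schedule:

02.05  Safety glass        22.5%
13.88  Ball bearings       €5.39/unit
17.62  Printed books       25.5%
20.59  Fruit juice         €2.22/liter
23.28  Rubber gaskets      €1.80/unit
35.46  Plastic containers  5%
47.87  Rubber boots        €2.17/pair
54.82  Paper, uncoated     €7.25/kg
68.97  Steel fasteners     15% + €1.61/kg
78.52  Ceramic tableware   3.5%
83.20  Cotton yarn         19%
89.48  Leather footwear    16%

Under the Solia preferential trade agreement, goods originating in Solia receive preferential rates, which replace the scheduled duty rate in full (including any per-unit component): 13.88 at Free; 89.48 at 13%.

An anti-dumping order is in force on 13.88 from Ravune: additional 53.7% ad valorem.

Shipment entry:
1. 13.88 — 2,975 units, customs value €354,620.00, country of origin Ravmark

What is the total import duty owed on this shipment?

Line 1 (13.88, Ravmark, 2,975 units, €354,620.00):
Base rate for 13.88 is €5.39/unit.
13.88 has an FTA preferential rate, but origin Ravmark is not Solia; base rate stands.
The additional-duty order on 13.88 targets Ravune, not Ravmark; it does not apply.
Duty = 2,975 × €5.39 = €16,035.25.

€16,035.25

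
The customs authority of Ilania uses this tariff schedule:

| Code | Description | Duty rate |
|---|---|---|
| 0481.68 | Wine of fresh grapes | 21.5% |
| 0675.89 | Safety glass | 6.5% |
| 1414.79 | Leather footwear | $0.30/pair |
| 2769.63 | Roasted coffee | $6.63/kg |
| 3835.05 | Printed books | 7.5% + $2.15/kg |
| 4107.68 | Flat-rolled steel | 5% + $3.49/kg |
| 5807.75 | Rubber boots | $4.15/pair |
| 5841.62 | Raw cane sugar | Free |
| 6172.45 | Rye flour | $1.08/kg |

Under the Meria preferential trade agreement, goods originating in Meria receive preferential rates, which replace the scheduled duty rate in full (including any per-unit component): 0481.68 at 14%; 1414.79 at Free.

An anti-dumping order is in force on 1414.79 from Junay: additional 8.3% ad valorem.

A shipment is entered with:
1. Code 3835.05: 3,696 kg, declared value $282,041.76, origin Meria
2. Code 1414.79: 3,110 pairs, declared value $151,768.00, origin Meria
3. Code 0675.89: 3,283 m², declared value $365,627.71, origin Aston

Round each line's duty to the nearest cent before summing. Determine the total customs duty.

Line 1 (3835.05, Meria, 3,696 kg, $282,041.76):
Base rate for 3835.05 is 7.5% + $2.15/kg.
Origin Meria is the FTA partner but 3835.05 is not on the preference list; base rate stands.
Duty = $282,041.76 × 7.5% + 3,696 × $2.15 = $29,099.53.
Line 2 (1414.79, Meria, 3,110 pairs, $151,768.00):
Base rate for 1414.79 is $0.30/pair.
Origin Meria qualifies under the Ilania–Meria agreement and 1414.79 is covered: preferential rate Free applies instead.
The additional-duty order on 1414.79 targets Junay, not Meria; it does not apply.
Duty = $151,768.00 × 0% = $0.00.
Line 3 (0675.89, Aston, 3,283 m², $365,627.71):
Base rate for 0675.89 is 6.5%.
Duty = $365,627.71 × 6.5% = $23,765.80.
Total = $29,099.53 + $0.00 + $23,765.80 = $52,865.33.

$52,865.33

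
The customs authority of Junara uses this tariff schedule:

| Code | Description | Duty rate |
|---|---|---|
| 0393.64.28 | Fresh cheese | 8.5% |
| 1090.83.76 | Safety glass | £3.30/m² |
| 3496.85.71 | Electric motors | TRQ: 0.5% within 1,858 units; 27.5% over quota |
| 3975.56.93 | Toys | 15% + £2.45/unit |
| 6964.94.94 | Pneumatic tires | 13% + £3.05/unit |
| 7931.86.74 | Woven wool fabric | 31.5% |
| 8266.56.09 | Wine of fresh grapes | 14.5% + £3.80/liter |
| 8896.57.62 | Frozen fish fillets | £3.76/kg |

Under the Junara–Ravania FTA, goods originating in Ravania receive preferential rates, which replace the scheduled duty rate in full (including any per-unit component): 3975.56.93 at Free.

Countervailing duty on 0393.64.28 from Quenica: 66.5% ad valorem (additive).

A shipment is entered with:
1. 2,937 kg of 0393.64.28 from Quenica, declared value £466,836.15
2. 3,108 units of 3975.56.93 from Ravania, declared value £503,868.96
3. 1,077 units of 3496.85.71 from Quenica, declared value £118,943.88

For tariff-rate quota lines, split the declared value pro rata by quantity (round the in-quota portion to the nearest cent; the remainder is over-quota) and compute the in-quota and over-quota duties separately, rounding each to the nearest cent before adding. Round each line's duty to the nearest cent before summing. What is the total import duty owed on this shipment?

£350,721.83

Line 1 (0393.64.28, Quenica, 2,937 kg, £466,836.15):
Base rate for 0393.64.28 is 8.5%.
Additional duty on 0393.64.28 from Quenica: +66.5%. Applied ad valorem rate: 8.5% + 66.5% = 75%.
Duty = £466,836.15 × 75% = £350,127.11.
Line 2 (3975.56.93, Ravania, 3,108 units, £503,868.96):
Base rate for 3975.56.93 is 15% + £2.45/unit.
Origin Ravania qualifies under the Junara–Ravania agreement and 3975.56.93 is covered: preferential rate Free applies instead.
Duty = £503,868.96 × 0% = £0.00.
Line 3 (3496.85.71, Quenica, 1,077 units, £118,943.88):
Code 3496.85.71 is under a tariff-rate quota (threshold 1,858 units). Quantity 1,077 units is within the quota, so the in-quota rate 0.5% applies to the full value.
Duty = £118,943.88 × 0.5% = £594.72.
Total = £350,127.11 + £0.00 + £594.72 = £350,721.83.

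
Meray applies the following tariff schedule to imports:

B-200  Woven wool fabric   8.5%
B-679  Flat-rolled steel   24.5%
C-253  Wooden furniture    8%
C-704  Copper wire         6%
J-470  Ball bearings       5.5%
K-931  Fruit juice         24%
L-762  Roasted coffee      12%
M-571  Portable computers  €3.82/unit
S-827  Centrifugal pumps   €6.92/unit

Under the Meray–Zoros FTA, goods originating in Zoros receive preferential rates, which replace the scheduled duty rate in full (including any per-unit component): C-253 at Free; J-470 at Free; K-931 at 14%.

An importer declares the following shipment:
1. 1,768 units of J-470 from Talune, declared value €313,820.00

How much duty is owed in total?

€17,260.10

Line 1 (J-470, Talune, 1,768 units, €313,820.00):
Base rate for J-470 is 5.5%.
J-470 has an FTA preferential rate, but origin Talune is not Zoros; base rate stands.
Duty = €313,820.00 × 5.5% = €17,260.10.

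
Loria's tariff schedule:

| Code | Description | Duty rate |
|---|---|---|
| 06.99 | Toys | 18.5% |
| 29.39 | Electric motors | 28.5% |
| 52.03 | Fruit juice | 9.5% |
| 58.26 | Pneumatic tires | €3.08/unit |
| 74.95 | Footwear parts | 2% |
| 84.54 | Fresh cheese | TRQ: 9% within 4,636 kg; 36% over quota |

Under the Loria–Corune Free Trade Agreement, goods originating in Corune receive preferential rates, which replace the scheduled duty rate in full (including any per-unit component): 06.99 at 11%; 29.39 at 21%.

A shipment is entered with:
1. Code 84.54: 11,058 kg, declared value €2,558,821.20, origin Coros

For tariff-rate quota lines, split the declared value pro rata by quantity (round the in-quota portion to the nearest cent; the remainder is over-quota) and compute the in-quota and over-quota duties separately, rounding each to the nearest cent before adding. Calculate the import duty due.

Line 1 (84.54, Coros, 11,058 kg, €2,558,821.20):
Code 84.54 is under a tariff-rate quota (threshold 4,636 kg). In-quota: 4,636 kg at 9%; over-quota: 6,422 kg at 36%.
Pro-rata value split: in-quota = €2,558,821.20 × 4,636/11,058 = €1,072,770.40; over-quota = €2,558,821.20 − €1,072,770.40 = €1,486,050.80.
In-quota duty = €1,072,770.40 × 9% = €96,549.34. Over-quota duty = €1,486,050.80 × 36% = €534,978.29.
Line duty = €96,549.34 + €534,978.29 = €631,527.63.

€631,527.63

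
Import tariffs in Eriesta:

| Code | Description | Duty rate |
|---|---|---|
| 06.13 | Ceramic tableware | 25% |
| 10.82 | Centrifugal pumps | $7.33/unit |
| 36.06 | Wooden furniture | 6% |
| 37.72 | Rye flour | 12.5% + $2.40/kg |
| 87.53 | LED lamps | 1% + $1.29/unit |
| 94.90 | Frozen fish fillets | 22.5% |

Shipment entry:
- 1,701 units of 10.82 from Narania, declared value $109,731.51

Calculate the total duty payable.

Line 1 (10.82, Narania, 1,701 units, $109,731.51):
Base rate for 10.82 is $7.33/unit.
Duty = 1,701 × $7.33 = $12,468.33.

$12,468.33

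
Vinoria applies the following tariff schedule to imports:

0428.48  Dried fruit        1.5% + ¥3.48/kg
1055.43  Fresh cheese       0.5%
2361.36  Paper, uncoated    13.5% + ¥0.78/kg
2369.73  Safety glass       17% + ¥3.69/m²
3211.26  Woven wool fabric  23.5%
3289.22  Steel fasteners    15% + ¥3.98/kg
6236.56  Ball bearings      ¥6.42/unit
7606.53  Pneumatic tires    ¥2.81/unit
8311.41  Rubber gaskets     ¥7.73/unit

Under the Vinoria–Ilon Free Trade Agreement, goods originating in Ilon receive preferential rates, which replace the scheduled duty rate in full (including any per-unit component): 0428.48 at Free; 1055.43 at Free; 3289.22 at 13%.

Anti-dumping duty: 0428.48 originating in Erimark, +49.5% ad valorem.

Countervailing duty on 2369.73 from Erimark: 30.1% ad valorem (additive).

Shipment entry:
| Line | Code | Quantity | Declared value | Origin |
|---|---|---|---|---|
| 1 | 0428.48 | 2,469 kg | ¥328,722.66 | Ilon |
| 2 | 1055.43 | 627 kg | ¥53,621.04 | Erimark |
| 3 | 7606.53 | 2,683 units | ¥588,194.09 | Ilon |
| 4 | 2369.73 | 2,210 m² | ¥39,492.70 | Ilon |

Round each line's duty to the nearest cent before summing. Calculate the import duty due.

Line 1 (0428.48, Ilon, 2,469 kg, ¥328,722.66):
Base rate for 0428.48 is 1.5% + ¥3.48/kg.
Origin Ilon qualifies under the Vinoria–Ilon agreement and 0428.48 is covered: preferential rate Free applies instead.
The additional-duty order on 0428.48 targets Erimark, not Ilon; it does not apply.
Duty = ¥328,722.66 × 0% = ¥0.00.
Line 2 (1055.43, Erimark, 627 kg, ¥53,621.04):
Base rate for 1055.43 is 0.5%.
1055.43 has an FTA preferential rate, but origin Erimark is not Ilon; base rate stands.
Duty = ¥53,621.04 × 0.5% = ¥268.11.
Line 3 (7606.53, Ilon, 2,683 units, ¥588,194.09):
Base rate for 7606.53 is ¥2.81/unit.
Origin Ilon is the FTA partner but 7606.53 is not on the preference list; base rate stands.
Duty = 2,683 × ¥2.81 = ¥7,539.23.
Line 4 (2369.73, Ilon, 2,210 m², ¥39,492.70):
Base rate for 2369.73 is 17% + ¥3.69/m².
Origin Ilon is the FTA partner but 2369.73 is not on the preference list; base rate stands.
The additional-duty order on 2369.73 targets Erimark, not Ilon; it does not apply.
Duty = ¥39,492.70 × 17% + 2,210 × ¥3.69 = ¥14,868.66.
Total = ¥0.00 + ¥268.11 + ¥7,539.23 + ¥14,868.66 = ¥22,676.00.

¥22,676.00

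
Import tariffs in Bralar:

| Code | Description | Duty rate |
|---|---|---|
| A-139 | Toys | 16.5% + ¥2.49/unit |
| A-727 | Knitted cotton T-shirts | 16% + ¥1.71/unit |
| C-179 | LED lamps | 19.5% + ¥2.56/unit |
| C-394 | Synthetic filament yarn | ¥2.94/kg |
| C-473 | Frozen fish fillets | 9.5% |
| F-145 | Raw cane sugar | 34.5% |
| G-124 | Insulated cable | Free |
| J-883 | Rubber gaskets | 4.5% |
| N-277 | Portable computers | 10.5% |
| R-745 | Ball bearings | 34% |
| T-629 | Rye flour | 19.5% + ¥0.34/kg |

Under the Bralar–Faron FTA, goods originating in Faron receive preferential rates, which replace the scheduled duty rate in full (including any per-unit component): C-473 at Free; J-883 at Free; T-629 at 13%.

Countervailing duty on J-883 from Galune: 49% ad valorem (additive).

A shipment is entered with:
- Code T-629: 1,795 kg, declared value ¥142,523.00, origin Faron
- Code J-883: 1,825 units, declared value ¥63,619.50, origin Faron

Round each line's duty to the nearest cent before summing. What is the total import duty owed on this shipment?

¥18,527.99

Line 1 (T-629, Faron, 1,795 kg, ¥142,523.00):
Base rate for T-629 is 19.5% + ¥0.34/kg.
Origin Faron qualifies under the Bralar–Faron agreement and T-629 is covered: preferential rate 13% applies instead.
Duty = ¥142,523.00 × 13% = ¥18,527.99.
Line 2 (J-883, Faron, 1,825 units, ¥63,619.50):
Base rate for J-883 is 4.5%.
Origin Faron qualifies under the Bralar–Faron agreement and J-883 is covered: preferential rate Free applies instead.
The additional-duty order on J-883 targets Galune, not Faron; it does not apply.
Duty = ¥63,619.50 × 0% = ¥0.00.
Total = ¥18,527.99 + ¥0.00 = ¥18,527.99.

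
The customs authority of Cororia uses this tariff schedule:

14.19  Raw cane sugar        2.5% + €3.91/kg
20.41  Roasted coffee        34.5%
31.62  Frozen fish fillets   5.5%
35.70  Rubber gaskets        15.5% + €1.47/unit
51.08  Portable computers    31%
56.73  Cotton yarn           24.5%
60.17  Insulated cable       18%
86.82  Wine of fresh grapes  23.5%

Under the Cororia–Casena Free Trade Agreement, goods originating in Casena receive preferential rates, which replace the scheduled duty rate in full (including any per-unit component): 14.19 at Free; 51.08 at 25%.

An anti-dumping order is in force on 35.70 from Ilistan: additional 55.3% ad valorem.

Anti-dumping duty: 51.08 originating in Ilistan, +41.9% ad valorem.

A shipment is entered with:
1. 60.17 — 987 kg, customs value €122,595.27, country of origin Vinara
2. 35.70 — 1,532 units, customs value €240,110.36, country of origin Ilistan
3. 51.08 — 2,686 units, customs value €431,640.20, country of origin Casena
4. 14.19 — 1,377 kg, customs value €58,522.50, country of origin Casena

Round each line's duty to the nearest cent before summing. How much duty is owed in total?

€302,227.37

Line 1 (60.17, Vinara, 987 kg, €122,595.27):
Base rate for 60.17 is 18%.
Duty = €122,595.27 × 18% = €22,067.15.
Line 2 (35.70, Ilistan, 1,532 units, €240,110.36):
Base rate for 35.70 is 15.5% + €1.47/unit.
Additional duty on 35.70 from Ilistan: +55.3%. Applied ad valorem rate: 15.5% + 55.3% = 70.8%.
Duty = €240,110.36 × 70.8% + 1,532 × €1.47 = €172,250.17.
Line 3 (51.08, Casena, 2,686 units, €431,640.20):
Base rate for 51.08 is 31%.
Origin Casena qualifies under the Cororia–Casena agreement and 51.08 is covered: preferential rate 25% applies instead.
The additional-duty order on 51.08 targets Ilistan, not Casena; it does not apply.
Duty = €431,640.20 × 25% = €107,910.05.
Line 4 (14.19, Casena, 1,377 kg, €58,522.50):
Base rate for 14.19 is 2.5% + €3.91/kg.
Origin Casena qualifies under the Cororia–Casena agreement and 14.19 is covered: preferential rate Free applies instead.
Duty = €58,522.50 × 0% = €0.00.
Total = €22,067.15 + €172,250.17 + €107,910.05 + €0.00 = €302,227.37.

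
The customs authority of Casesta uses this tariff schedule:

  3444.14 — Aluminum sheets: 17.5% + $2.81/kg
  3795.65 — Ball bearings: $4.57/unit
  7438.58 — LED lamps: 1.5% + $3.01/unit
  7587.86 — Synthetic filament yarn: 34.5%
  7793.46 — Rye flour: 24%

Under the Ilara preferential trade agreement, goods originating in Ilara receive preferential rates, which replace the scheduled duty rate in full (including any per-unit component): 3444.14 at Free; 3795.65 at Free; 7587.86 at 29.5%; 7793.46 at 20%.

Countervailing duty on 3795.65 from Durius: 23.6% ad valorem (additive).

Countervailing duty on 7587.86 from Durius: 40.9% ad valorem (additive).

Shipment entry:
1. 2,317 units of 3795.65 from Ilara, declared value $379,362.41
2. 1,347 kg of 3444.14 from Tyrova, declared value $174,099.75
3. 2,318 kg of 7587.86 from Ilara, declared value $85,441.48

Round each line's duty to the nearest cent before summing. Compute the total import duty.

Line 1 (3795.65, Ilara, 2,317 units, $379,362.41):
Base rate for 3795.65 is $4.57/unit.
Origin Ilara qualifies under the Casesta–Ilara agreement and 3795.65 is covered: preferential rate Free applies instead.
The additional-duty order on 3795.65 targets Durius, not Ilara; it does not apply.
Duty = $379,362.41 × 0% = $0.00.
Line 2 (3444.14, Tyrova, 1,347 kg, $174,099.75):
Base rate for 3444.14 is 17.5% + $2.81/kg.
3444.14 has an FTA preferential rate, but origin Tyrova is not Ilara; base rate stands.
Duty = $174,099.75 × 17.5% + 1,347 × $2.81 = $34,252.53.
Line 3 (7587.86, Ilara, 2,318 kg, $85,441.48):
Base rate for 7587.86 is 34.5%.
Origin Ilara qualifies under the Casesta–Ilara agreement and 7587.86 is covered: preferential rate 29.5% applies instead.
The additional-duty order on 7587.86 targets Durius, not Ilara; it does not apply.
Duty = $85,441.48 × 29.5% = $25,205.24.
Total = $0.00 + $34,252.53 + $25,205.24 = $59,457.77.

$59,457.77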